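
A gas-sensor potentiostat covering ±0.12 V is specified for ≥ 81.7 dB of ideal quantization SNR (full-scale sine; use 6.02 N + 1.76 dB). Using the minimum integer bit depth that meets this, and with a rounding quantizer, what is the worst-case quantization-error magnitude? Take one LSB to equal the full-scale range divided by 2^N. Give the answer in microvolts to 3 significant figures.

Range = 0.12 − (-0.12) = 0.24 V.
N ≥ (81.7 − 1.76)/6.02 = 13.279 → N_min = 14.
Step size = 0.24/16384 V = 14.648 µV.
Max error for round-to-nearest is LSB/2 = 7.32 µV.

7.32 µV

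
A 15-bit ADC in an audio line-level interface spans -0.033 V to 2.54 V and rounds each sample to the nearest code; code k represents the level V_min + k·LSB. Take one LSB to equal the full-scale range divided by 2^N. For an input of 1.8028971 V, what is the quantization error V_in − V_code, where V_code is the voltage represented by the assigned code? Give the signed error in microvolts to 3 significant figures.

The full-scale span is 2.54 − (-0.033) = 2.573 V. LSB = 2.573 V / 2^15 ≈ 78.52 µV.
(1.8028971 − (-0.033)) / LSB = 1.8358971 × 32768/2.573 = 23380.7525. Nearest integer: k = 23381.
V_code = -0.033 + (23381/32768) × 2.573 = 1.8029165344 V.
e = 1.8028971 − (1.8029165344) = −19.4 µV.

−19.4 µV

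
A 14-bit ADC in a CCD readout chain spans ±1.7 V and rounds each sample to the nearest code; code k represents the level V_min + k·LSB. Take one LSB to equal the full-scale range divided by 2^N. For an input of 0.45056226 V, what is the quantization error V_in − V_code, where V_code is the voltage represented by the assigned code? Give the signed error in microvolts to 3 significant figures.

Range = 1.7 − (-1.7) = 3.4 V. LSB = 3.4 V / 2^14 ≈ 207.5 µV.
(0.45056226 − (-1.7)) / LSB = 2.15056226 × 16384/3.4 = 10363.1800. Nearest integer: k = 10363.
V_code = V_min + k × range/2^14 = -1.7 + 10363 × 3.4/16384 = 0.45052490234 V.
Error = V_in − V_code = 0.45056226 − (0.45052490234) = +37.4 µV.

+37.4 µV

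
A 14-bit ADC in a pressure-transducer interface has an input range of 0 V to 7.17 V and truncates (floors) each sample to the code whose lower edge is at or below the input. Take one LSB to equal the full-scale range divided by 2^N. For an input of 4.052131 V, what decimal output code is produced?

9259

V_FS = 7.17 V. LSB = 7.17 V / 2^14 ≈ 437.6 µV.
(V_in − V_min) × 2^14/range = (4.052131 − (0)) × 16384/7.17 = 9259.430.
Floor → code = 9259.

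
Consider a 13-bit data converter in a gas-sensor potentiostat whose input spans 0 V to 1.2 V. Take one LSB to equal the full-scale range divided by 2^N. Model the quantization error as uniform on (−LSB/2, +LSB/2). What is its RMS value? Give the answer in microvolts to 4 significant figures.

V_FS = 1.2 V.
LSB = 1.2 V / 2^13 = 146.484 µV.
V_rms = LSB/√12 = 146.484 µV / √12 = 42.29 µV.

42.29 µV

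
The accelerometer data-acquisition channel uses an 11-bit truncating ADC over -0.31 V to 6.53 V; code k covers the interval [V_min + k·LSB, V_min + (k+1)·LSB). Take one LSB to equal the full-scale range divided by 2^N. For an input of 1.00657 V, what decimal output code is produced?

Full-scale range = 6.53 V − (-0.31 V) = 6.84 V. LSB = 6.84 V / 2^11 ≈ 3.340 mV.
code = ⌊(V_in − V_min)/LSB⌋ = ⌊(V_in − V_min) × 2^11 / range⌋
     = ⌊(1.00657 − (-0.31)) × 2048 / 6.84⌋ = ⌊1.31657 × 2048/6.84⌋
     = ⌊394.201⌋ = 394.

394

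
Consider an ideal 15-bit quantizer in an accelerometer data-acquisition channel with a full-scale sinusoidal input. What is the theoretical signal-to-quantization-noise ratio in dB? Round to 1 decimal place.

Ideal quantization SNR: 6.02 × 15 + 1.76 dB = 92.1 dB.

92.1 dB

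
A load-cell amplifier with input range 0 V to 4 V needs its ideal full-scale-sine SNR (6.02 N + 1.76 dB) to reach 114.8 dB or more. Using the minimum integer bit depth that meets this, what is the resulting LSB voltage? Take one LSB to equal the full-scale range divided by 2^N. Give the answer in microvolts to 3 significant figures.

V_FS = 4 V.
Solving 6.02 N ≥ 114.8 − 1.76: N ≥ 18.777. Round up → N = 19.
Step size = 4/524288 V = 7.63 µV.

7.63 µV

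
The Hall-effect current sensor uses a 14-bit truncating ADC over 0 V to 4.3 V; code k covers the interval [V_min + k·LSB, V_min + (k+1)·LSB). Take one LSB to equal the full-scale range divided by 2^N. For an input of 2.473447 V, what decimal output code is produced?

9424

V_FS = 4.3 V. LSB = 4.3 V / 2^14 ≈ 262.5 µV.
code = ⌊(V_in − V_min)/LSB⌋ = ⌊(V_in − V_min) × 2^14 / range⌋
     = ⌊(2.473447 − (0)) × 16384 / 4.3⌋ = ⌊2.473447 × 16384/4.3⌋
     = ⌊9424.408⌋ = 9424.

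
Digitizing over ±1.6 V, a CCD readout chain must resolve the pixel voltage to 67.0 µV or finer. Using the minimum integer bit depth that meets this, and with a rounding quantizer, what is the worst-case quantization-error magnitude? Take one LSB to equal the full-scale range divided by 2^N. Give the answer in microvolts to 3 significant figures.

Range = 1.6 − (-1.6) = 3.2 V.
Levels needed ≥ 3.2/67.0 µV = 47760. 2^16 = 65536 suffices, so N_min = 16.
LSB = 3.2 V / 2^16 = 48.828 µV.
Half an LSB is 24.4 µV.

24.4 µV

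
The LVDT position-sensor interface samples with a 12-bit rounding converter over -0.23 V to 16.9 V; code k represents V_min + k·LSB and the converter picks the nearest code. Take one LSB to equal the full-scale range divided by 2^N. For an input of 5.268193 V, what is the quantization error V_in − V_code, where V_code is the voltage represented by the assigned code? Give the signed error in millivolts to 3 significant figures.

−1.31 mV

Span: 16.9 V − (-0.23 V) = 17.13 V. LSB = 17.13 V / 2^12 ≈ 4.182 mV.
Position in LSBs: (5.268193 − (-0.23)) × 4096/17.13 = 1314.6876; rounding gives k = 1315.
V_code = V_min + k × range/2^12 = -0.23 + 1315 × 17.13/4096 = 5.269499512 V.
Error = V_in − V_code = 5.268193 − (5.269499512) = −1.31 mV.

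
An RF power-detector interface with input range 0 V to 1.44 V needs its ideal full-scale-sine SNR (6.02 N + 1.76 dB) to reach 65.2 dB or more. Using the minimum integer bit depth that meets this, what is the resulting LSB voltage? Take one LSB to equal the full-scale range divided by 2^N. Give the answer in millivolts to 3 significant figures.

0.703 mV

Full-scale range = 1.44 V.
N ≥ (65.2 − 1.76)/6.02 = 10.538 → N_min = 11.
LSB = 1.44 V ÷ 2^11 = 1.44/2048 V = 0.703 mV.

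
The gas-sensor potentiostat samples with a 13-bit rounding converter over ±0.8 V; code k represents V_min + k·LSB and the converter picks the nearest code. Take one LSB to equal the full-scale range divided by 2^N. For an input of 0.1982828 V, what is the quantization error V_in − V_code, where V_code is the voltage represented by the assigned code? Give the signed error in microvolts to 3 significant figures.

+40.6 µV

The full-scale span is 0.8 − (-0.8) = 1.6 V. LSB = 1.6 V / 2^13 ≈ 195.3 µV.
(V_in − V_min)/LSB = (0.1982828 − (-0.8)) × 8192/1.6 = 5111.2079 → nearest code k = 5111.
V_code = V_min + k × range/2^13 = -0.8 + 5111 × 1.6/8192 = 0.1982421875 V.
Error = V_in − V_code = 0.1982828 − (0.1982421875) = +40.6 µV.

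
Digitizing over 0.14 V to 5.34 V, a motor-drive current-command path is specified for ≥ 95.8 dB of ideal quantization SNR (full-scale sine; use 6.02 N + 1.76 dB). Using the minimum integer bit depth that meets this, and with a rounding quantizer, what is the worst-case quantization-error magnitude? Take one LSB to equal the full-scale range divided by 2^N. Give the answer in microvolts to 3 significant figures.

Span: 5.34 V − (0.14 V) = 5.2 V.
Solving 6.02 N ≥ 95.8 − 1.76: N ≥ 15.621. Round up → N = 16.
LSB = 5.2 V / 2^16 = 79.346 µV.
Max error for round-to-nearest is LSB/2 = 39.7 µV.

39.7 µV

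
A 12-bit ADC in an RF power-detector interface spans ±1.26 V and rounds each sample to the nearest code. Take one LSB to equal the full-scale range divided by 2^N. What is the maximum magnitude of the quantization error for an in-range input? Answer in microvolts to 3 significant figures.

308 µV

Span: 1.26 V − (-1.26 V) = 2.52 V.
Step size = 2.52/4096 V = 0.61523 mV.
|e|_max = LSB/2 = 308 µV.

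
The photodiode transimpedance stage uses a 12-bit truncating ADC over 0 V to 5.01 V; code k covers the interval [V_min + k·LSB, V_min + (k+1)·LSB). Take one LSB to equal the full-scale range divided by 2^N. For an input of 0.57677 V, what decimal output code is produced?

471

Full-scale range = 5.01 V. LSB = 5.01 V / 2^12 ≈ 1.223 mV.
V_in − V_min = 0.57677 − (0) = 0.57677 V.
Divide by LSB: 0.57677 × 4096/5.01 = 471.5469.
Truncating gives code 471.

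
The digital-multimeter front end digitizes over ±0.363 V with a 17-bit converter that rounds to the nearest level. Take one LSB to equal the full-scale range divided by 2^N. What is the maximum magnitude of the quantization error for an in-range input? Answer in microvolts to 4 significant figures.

Span: 0.363 V − (-0.363 V) = 0.726 V.
LSB = 0.726 V / 2^17 = 5.53894 µV.
Worst-case error for round-to-nearest is half an LSB: 2.769 µV.

2.769 µV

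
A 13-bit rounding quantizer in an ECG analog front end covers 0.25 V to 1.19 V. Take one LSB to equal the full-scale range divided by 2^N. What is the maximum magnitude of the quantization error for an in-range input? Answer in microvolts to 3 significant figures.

57.4 µV

Range = 1.19 − (0.25) = 0.94 V.
LSB = 0.94 V ÷ 2^13 = 0.94/8192 V = 114.75 µV.
A rounding quantizer has |error| ≤ LSB/2 = 57.4 µV.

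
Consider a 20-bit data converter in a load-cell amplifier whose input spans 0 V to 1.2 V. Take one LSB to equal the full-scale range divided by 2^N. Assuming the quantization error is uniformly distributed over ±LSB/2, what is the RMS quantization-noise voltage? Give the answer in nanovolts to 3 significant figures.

Span = 1.2 V.
Step size = 1.2/1048576 V = 1.1444 µV.
σ_q = LSB/√12 = 1.1444 µV/3.4641 = 330 nV.

330 nV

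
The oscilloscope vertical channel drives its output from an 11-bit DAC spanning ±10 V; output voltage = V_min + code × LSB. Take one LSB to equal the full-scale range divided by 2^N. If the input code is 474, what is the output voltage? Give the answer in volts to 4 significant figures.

The full-scale span is 10 − (-10) = 20 V. LSB = 20 V / 2^11.
V_out = V_min + code × LSB = -10 V + 474 × 20 V / 2048
      = -10 V + 4.62891 V = -5.37109 V.

-5.371 V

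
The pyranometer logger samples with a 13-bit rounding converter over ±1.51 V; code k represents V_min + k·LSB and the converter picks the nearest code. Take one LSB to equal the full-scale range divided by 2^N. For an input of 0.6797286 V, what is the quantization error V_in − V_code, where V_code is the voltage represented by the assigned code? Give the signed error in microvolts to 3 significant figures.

−66.3 µV

Span: 1.51 V − (-1.51 V) = 3.02 V. LSB = 3.02 V / 2^13 ≈ 368.7 µV.
(V_in − V_min)/LSB = (0.6797286 − (-1.51)) × 8192/3.02 = 5939.8201 → nearest code k = 5940.
V_code = -1.51 + (5940/8192) × 3.02 = 0.6797949219 V.
e = 0.6797286 − (0.6797949219) = −66.3 µV.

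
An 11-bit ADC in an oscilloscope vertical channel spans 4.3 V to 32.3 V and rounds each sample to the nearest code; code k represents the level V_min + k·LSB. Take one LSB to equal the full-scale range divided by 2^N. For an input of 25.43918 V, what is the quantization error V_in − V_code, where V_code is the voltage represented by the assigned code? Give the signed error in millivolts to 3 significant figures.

+2.46 mV

The full-scale span is 32.3 − (4.3) = 28 V. LSB = 28 V / 2^11 ≈ 13.67 mV.
(25.43918 − (4.3)) / LSB = 21.13918 × 2048/28 = 1546.1800. Nearest integer: k = 1546.
Reconstructed level: 4.3 + 1546 × 28/2048 V = 25.43671875 V.
Error = V_in − V_code = 25.43918 − (25.43671875) = +2.46 mV.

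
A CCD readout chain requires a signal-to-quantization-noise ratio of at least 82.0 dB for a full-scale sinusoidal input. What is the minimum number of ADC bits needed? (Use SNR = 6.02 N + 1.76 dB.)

N ≥ (82.0 − 1.76)/6.02 = 13.329 → N_min = 14.

14 bits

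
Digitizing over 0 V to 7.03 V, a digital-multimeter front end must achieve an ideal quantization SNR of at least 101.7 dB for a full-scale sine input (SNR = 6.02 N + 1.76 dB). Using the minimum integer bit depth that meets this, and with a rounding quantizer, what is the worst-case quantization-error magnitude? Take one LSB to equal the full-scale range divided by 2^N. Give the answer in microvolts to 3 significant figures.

Range is 7.03 V.
Required N = ⌈(101.7 − 1.76)/6.02⌉ = ⌈16.601⌉ = 17.
Step size = 7.03/131072 V = 53.635 µV.
|e|_max = LSB/2 = 26.8 µV.

26.8 µV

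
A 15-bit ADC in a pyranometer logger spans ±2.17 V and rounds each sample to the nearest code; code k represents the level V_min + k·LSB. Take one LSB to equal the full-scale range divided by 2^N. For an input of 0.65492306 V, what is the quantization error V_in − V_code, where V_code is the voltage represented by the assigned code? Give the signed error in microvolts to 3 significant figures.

Full-scale range = 2.17 V − (-2.17 V) = 4.34 V. LSB = 4.34 V / 2^15 ≈ 132.4 µV.
(0.65492306 − (-2.17)) / LSB = 2.82492306 × 32768/4.34 = 21328.8200. Nearest integer: k = 21329.
V_code = -2.17 + (21329/32768) × 4.34 = 0.65494689941 V.
e = 0.65492306 − (0.65494689941) = −23.8 µV.

−23.8 µV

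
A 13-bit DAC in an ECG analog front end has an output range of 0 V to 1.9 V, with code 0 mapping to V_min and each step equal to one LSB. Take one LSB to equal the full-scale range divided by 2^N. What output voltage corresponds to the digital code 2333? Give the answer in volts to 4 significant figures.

0.5411 V

Span = 1.9 V. LSB = 1.9 V / 2^13.
V_out = V_min + code × LSB = 0 V + 2333 × 1.9 V / 8192
      = 0 V + 0.541101 V = 0.541101 V.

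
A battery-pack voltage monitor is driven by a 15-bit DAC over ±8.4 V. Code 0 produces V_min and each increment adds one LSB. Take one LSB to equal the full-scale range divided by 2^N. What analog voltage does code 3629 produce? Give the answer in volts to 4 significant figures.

-6.539 V

Full-scale range = 8.4 V − (-8.4 V) = 16.8 V. LSB = 16.8 V / 2^15.
Output = V_min + (3629/32768) × range = -8.4 + 0.110748 × 16.8 V
      = -8.4 V + 1.86057 V = -6.53943 V.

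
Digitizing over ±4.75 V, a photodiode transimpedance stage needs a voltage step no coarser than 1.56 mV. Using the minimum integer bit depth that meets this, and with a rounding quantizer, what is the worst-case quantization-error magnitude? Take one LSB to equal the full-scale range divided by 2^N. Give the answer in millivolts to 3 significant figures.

0.580 mV

Full-scale range = 4.75 V − (-4.75 V) = 9.5 V.
Need 2^N ≥ 9.5 V / 1.56 mV = 6090 → N_min = 13.
One LSB is 9.5 V / 8192 = 1.1597 mV.
Max error for round-to-nearest is LSB/2 = 0.580 mV.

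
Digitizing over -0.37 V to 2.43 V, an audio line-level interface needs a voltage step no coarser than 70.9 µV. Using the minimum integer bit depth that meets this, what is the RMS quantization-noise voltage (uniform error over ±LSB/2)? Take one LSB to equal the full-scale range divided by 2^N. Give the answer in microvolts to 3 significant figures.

12.3 µV

Range = 2.43 − (-0.37) = 2.8 V.
Levels needed ≥ 2.8/70.9 µV = 39490. 2^16 = 65536 suffices, so N_min = 16.
One LSB is 2.8 V / 65536 = 42.725 µV.
σ_q = LSB/√12 = 42.725 µV/3.4641 = 12.3 µV.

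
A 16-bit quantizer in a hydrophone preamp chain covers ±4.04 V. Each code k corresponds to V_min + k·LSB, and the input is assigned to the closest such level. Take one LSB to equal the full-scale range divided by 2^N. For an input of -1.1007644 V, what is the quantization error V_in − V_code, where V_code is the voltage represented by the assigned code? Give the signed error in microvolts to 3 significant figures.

−22.2 µV

Range = 4.04 − (-4.04) = 8.08 V. LSB = 8.08 V / 2^16 ≈ 123.3 µV.
(V_in − V_min)/LSB = (-1.1007644 − (-4.04)) × 65536/8.08 = 23839.8198 → nearest code k = 23840.
V_code = -4.04 + (23840/65536) × 8.08 = -1.1007421875 V.
e = -1.1007644 − (-1.1007421875) = −22.2 µV.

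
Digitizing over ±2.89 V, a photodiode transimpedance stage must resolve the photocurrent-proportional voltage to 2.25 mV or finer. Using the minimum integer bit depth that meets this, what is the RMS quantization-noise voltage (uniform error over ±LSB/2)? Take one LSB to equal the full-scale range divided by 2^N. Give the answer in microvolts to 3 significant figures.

407 µV

Span: 2.89 V − (-2.89 V) = 5.78 V.
Need 2^N ≥ 5.78 V / 2.25 mV = 2569 → N_min = 12.
One LSB is 5.78 V / 4096 = 1.4111 mV.
V_rms = LSB/√12 = 407 µV.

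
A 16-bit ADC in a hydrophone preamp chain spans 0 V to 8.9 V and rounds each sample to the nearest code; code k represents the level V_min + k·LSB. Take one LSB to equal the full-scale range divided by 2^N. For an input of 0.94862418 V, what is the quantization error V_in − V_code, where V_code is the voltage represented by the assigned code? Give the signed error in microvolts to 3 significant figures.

+38.7 µV

Full-scale range = 8.9 V. LSB = 8.9 V / 2^16 ≈ 135.8 µV.
(V_in − V_min)/LSB = (0.94862418 − (0)) × 65536/8.9 = 6985.2847 → nearest code k = 6985.
Reconstructed level: 0 + 6985 × 8.9/65536 V = 0.94858551025 V.
e = 0.94862418 − (0.94858551025) = +38.7 µV.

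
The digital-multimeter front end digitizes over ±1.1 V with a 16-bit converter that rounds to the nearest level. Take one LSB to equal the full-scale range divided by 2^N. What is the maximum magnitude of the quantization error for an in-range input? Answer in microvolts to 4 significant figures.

The full-scale span is 1.1 − (-1.1) = 2.2 V.
Step size = 2.2/65536 V = 33.5693 µV.
|e|_max = LSB/2 = 16.78 µV.

16.78 µV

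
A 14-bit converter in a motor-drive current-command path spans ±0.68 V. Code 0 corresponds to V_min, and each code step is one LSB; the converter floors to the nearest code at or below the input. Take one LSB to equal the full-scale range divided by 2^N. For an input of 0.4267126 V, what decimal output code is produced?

Range = 0.68 − (-0.68) = 1.36 V. LSB = 1.36 V / 2^14 ≈ 83.01 µV.
(V_in − V_min) × 2^14/range = (0.4267126 − (-0.68)) × 16384/1.36 = 13332.632.
Floor → code = 13332.

13332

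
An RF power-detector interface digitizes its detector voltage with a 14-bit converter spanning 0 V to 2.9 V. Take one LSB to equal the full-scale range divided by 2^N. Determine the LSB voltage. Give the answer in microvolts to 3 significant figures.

177 µV

Span = 2.9 V.
Number of codes = 2^14 = 16384.
LSB = 2.9 V / 2^14 = 177 µV.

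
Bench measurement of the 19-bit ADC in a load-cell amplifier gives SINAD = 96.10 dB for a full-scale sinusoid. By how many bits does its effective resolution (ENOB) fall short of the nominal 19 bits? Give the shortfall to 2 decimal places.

Effective bits = (96.10 − 1.76)/6.02 = 15.6711.
Lost resolution: 19 − 15.6711 = 3.3289 bits.

3.33 bits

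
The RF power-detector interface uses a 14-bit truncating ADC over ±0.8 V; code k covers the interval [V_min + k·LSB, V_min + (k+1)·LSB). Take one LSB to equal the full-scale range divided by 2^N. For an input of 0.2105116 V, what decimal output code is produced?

Span: 0.8 V − (-0.8 V) = 1.6 V. LSB = 1.6 V / 2^14 ≈ 97.66 µV.
code = ⌊(V_in − V_min)/LSB⌋ = ⌊(V_in − V_min) × 2^14 / range⌋
     = ⌊(0.2105116 − (-0.8)) × 16384 / 1.6⌋ = ⌊1.0105116 × 16384/1.6⌋
     = ⌊10347.639⌋ = 10347.

10347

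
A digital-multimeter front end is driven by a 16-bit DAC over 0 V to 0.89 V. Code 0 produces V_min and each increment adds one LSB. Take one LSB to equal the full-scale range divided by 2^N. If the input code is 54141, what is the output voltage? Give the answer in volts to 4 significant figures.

Range is 0.89 V. LSB = 0.89 V / 2^16.
V_out = V_min + code × LSB = 0 V + 54141 × 0.89 V / 65536
      = 0 + 0.735252 = 0.735252 V.

0.7353 V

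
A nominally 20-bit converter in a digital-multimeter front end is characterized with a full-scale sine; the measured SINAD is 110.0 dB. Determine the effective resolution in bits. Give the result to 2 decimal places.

17.98 bits

Inverting SNR = 6.02 N + 1.76: N_eff = (110.0 − 1.76)/6.02 = 17.9801.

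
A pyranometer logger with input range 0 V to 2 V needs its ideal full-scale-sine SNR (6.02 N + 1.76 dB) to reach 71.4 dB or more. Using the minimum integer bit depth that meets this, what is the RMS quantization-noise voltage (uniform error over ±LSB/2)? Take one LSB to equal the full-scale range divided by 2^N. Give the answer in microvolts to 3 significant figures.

141 µV

V_FS = 2 V.
Required N = ⌈(71.4 − 1.76)/6.02⌉ = ⌈11.568⌉ = 12.
LSB = 2 V / 2^12 = 488.28 µV.
σ_q = LSB/√12 = 488.28 µV/3.4641 = 141 µV.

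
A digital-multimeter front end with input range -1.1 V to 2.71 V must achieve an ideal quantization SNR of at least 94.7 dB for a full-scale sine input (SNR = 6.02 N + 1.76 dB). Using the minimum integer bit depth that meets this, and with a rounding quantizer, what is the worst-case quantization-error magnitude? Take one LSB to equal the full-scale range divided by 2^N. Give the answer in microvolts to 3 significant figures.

Range = 2.71 − (-1.1) = 3.81 V.
Solving 6.02 N ≥ 94.7 − 1.76: N ≥ 15.439. Round up → N = 16.
LSB = 3.81 V / 2^16 = 58.136 µV.
Half an LSB is 29.1 µV.

29.1 µV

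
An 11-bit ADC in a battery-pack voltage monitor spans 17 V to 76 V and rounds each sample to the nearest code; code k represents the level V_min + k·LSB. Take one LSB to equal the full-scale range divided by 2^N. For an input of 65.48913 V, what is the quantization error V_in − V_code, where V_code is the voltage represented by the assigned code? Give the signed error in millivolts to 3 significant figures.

+4.27 mV

The full-scale span is 76 − (17) = 59 V. LSB = 59 V / 2^11 ≈ 28.81 mV.
(V_in − V_min)/LSB = (65.48913 − (17)) × 2048/59 = 1683.1481 → nearest code k = 1683.
V_code = 17 + (1683/2048) × 59 = 65.48486328 V.
V_in − V_code = 65.48913 − (65.48486328) = +4.27 mV.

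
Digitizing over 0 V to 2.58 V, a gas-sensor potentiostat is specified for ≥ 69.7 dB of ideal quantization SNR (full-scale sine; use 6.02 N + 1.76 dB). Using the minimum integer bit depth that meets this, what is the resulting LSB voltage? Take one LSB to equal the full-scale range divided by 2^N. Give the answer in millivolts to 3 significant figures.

0.630 mV

Span = 2.58 V.
6.02 N + 1.76 ≥ 69.7 gives N ≥ 11.286, so the minimum integer is 12.
Step size = 2.58/4096 V = 0.630 mV.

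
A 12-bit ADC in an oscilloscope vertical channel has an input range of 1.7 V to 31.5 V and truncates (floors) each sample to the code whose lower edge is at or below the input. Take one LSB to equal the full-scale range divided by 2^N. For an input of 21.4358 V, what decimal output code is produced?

2712

Span: 31.5 V − (1.7 V) = 29.8 V. LSB = 29.8 V / 2^12 ≈ 7.275 mV.
(V_in − V_min) × 2^12/range = (21.4358 − (1.7)) × 4096/29.8 = 2712.679.
Floor → code = 2712.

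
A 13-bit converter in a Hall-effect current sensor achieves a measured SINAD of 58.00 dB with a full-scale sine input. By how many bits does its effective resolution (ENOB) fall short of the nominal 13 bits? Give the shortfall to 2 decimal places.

3.66 bits

N_eff = (58.00 − 1.76)/6.02 = 9.3422 bits.
13 − 9.3422 = 3.66 bits below nominal.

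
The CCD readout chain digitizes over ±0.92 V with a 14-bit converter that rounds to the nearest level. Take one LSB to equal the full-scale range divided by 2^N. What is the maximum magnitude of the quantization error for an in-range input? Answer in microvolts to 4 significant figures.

Full-scale range = 0.92 V − (-0.92 V) = 1.84 V.
LSB = 1.84 V / 2^14 = 112.305 µV.
A rounding quantizer has |error| ≤ LSB/2 = 56.15 µV.

56.15 µV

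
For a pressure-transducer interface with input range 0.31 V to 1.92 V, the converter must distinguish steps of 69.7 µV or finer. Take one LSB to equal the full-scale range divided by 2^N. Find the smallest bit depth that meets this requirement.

15 bits

Range = 1.92 − (0.31) = 1.61 V.
1.61 V / 69.7 µV = 23100. Since 2^14 = 16384 and 2^15 = 32768, N = 15.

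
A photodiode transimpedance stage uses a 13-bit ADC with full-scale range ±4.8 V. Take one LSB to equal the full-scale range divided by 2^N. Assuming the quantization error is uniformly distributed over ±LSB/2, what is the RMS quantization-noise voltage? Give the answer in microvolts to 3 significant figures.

Span: 4.8 V − (-4.8 V) = 9.6 V.
LSB = 9.6 V ÷ 2^13 = 9.6/8192 V = 1.1719 mV.
For a uniform distribution on [−LSB/2, +LSB/2], V_rms = LSB/√12 = 1.1719 mV/3.4641 = 338 µV.

338 µV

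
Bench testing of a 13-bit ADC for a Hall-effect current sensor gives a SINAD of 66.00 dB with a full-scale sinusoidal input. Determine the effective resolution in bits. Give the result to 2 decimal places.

ENOB = (SINAD − 1.76) / 6.02 = (66.00 − 1.76) / 6.02 = 64.24 / 6.02 = 10.6711.

10.67 bits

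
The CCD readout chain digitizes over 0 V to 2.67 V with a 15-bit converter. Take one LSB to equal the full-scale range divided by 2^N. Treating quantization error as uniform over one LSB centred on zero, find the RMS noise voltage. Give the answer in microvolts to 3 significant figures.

23.5 µV

Range is 2.67 V.
Step size = 2.67/32768 V = 81.482 µV.
For a uniform distribution on [−LSB/2, +LSB/2], V_rms = LSB/√12 = 81.482 µV/3.4641 = 23.5 µV.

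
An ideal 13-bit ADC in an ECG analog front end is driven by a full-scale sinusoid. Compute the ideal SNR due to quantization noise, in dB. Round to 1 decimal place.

80.0 dB

For an ideal N-bit converter with full-scale sine input, SNR = 6.02 N + 1.76 dB. SNR = 6.02 × 13 + 1.76 = 78.26 + 1.76 = 80.02 dB.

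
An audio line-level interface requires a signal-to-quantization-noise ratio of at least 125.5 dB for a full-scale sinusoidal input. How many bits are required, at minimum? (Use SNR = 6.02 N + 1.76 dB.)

21 bits

Required N = ⌈(125.5 − 1.76)/6.02⌉ = ⌈20.555⌉ = 21.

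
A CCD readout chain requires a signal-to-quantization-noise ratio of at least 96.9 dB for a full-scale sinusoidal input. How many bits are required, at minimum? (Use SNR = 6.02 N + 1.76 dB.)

Solving 6.02 N ≥ 96.9 − 1.76: N ≥ 15.804. Round up → N = 16.

16 bits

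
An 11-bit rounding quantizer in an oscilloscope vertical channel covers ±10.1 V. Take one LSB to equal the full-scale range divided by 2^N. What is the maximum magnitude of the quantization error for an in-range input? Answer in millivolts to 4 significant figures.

Range = 10.1 − (-10.1) = 20.2 V.
LSB = 20.2 V / 2^11 = 9.86328 mV.
|e|_max = LSB/2 = 4.932 mV.

4.932 mV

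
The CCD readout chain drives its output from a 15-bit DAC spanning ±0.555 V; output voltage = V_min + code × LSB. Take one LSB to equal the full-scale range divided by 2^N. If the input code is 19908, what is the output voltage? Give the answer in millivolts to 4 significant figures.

119.4 mV

Span: 0.555 V − (-0.555 V) = 1.11 V. LSB = 1.11 V / 2^15.
Output = V_min + (19908/32768) × range = -0.555 + 0.607544 × 1.11 V
      = -0.555 + 0.674374 = 0.119374 V.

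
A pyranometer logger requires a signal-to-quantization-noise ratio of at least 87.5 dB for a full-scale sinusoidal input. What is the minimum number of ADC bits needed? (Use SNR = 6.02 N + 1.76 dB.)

15 bits

N ≥ (87.5 − 1.76)/6.02 = 14.243 → N_min = 15.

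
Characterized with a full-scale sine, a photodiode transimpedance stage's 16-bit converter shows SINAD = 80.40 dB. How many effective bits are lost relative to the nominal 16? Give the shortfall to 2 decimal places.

2.94 bits

N_eff = (80.40 − 1.76)/6.02 = 13.0631 bits.
Shortfall = 16 − 13.0631 = 2.9369 bits.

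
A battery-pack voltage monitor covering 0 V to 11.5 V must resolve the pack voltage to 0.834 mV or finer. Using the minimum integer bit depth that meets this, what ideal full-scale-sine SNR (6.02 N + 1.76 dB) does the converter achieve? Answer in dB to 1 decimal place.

86.0 dB

Span = 11.5 V.
11.5 V / 0.834 mV = 13790. Since 2^13 = 8192 and 2^14 = 16384, N = 14.
6.02(14) + 1.76 = 86.04 dB.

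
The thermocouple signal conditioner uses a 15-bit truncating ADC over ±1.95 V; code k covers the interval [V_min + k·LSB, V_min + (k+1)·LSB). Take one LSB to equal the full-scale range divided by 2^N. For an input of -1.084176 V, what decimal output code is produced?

The full-scale span is 1.95 − (-1.95) = 3.9 V. LSB = 3.9 V / 2^15 ≈ 119.0 µV.
code = ⌊(V_in − V_min)/LSB⌋ = ⌊(V_in − V_min) × 2^15 / range⌋
     = ⌊(-1.084176 − (-1.95)) × 32768 / 3.9⌋ = ⌊0.865824 × 32768/3.9⌋
     = ⌊7274.698⌋ = 7274.

7274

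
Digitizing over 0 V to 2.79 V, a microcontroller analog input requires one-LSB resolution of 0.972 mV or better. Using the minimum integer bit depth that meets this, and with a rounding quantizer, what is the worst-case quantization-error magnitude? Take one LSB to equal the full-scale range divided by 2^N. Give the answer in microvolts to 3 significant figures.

Span = 2.79 V.
2.79 V / 0.972 mV = 2870. Since 2^11 = 2048 and 2^12 = 4096, N = 12.
LSB = 2.79 V ÷ 2^12 = 2.79/4096 V = 0.68115 mV.
|e|_max = LSB/2 = 341 µV.

341 µV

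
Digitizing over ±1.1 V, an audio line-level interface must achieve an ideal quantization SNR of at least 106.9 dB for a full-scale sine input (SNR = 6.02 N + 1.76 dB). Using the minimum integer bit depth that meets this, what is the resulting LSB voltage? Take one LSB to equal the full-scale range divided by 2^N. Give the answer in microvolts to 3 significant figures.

Range = 1.1 − (-1.1) = 2.2 V.
6.02 N + 1.76 ≥ 106.9 gives N ≥ 17.465, so the minimum integer is 18.
LSB = 2.2 V ÷ 2^18 = 2.2/262144 V = 8.39 µV.

8.39 µV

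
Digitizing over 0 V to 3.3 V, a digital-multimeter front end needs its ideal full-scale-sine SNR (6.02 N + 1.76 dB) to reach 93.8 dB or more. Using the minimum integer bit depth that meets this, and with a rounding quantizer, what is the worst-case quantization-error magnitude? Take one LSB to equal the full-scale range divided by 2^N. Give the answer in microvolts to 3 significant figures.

25.2 µV

Range is 3.3 V.
N ≥ (93.8 − 1.76)/6.02 = 15.289 → N_min = 16.
Step size = 3.3/65536 V = 50.354 µV.
|e|_max = LSB/2 = 25.2 µV.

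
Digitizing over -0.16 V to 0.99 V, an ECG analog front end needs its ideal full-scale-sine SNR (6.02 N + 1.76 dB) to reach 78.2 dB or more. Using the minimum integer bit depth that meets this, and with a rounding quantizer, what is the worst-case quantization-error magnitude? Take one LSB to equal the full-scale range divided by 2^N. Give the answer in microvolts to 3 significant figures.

Span: 0.99 V − (-0.16 V) = 1.15 V.
Solving 6.02 N ≥ 78.2 − 1.76: N ≥ 12.698. Round up → N = 13.
LSB = 1.15 V / 2^13 = 140.38 µV.
Max error for round-to-nearest is LSB/2 = 70.2 µV.

70.2 µV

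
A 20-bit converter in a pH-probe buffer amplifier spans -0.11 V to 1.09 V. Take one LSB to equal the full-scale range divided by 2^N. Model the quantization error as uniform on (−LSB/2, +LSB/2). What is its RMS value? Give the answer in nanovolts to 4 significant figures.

330.4 nV

Span: 1.09 V − (-0.11 V) = 1.2 V.
LSB = 1.2 V / 2^20 = 1.14441 µV.
V_rms = LSB/√12 = 1.14441 µV / √12 = 330.4 nV.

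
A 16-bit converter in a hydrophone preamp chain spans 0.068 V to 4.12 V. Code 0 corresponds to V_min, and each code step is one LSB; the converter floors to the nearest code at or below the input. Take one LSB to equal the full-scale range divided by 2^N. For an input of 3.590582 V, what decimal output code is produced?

56973

The full-scale span is 4.12 − (0.068) = 4.052 V. LSB = 4.052 V / 2^16 ≈ 61.83 µV.
code = ⌊(V_in − V_min)/LSB⌋ = ⌊(V_in − V_min) × 2^16 / range⌋
     = ⌊(3.590582 − (0.068)) × 65536 / 4.052⌋ = ⌊3.522582 × 65536/4.052⌋
     = ⌊56973.330⌋ = 56973.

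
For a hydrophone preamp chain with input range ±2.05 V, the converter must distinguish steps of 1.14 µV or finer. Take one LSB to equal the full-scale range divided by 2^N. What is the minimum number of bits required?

Span: 2.05 V − (-2.05 V) = 4.1 V.
Required number of levels: 4.1/1.14 µV = 3.5965e6; smallest N with 2^N ≥ that is 22.

22 bits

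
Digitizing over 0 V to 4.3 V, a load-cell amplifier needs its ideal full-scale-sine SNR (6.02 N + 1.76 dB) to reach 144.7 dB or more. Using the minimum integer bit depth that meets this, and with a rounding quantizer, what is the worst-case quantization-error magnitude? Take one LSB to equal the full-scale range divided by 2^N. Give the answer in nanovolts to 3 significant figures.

128 nV

Full-scale range = 4.3 V.
Solving 6.02 N ≥ 144.7 − 1.76: N ≥ 23.744. Round up → N = 24.
LSB = 4.3 V / 2^24 = 256.30 nV.
Max error for round-to-nearest is LSB/2 = 128 nV.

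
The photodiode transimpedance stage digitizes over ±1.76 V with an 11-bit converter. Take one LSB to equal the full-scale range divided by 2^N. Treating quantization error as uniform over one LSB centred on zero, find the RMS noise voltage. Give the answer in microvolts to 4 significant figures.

496.2 µV

The full-scale span is 1.76 − (-1.76) = 3.52 V.
One LSB is 3.52 V / 2048 = 1.71875 mV.
σ_q = LSB/√12 = 1.71875 mV/3.4641 = 496.2 µV.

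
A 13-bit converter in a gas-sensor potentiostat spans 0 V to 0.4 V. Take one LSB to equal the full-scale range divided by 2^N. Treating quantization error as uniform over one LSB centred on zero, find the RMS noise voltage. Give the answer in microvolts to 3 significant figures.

14.1 µV

V_FS = 0.4 V.
LSB = 0.4 V ÷ 2^13 = 0.4/8192 V = 48.828 µV.
V_rms = LSB/√12 = 48.828 µV / √12 = 14.1 µV.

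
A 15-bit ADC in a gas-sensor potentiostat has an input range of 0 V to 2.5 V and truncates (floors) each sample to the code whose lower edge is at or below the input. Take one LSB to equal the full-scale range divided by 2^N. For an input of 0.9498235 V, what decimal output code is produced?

12449

Span = 2.5 V. LSB = 2.5 V / 2^15 ≈ 76.29 µV.
code = ⌊(V_in − V_min)/LSB⌋ = ⌊(V_in − V_min) × 2^15 / range⌋
     = ⌊(0.9498235 − (0)) × 32768 / 2.5⌋ = ⌊0.9498235 × 32768/2.5⌋
     = ⌊12449.527⌋ = 12449.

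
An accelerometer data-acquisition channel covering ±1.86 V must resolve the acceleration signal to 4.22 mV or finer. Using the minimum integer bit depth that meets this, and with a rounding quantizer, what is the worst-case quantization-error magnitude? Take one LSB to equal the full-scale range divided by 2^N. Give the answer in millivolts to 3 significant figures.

1.82 mV

Span: 1.86 V − (-1.86 V) = 3.72 V.
Required number of levels: 3.72/4.22 mV = 881.52; smallest N with 2^N ≥ that is 10.
LSB = 3.72 V / 2^10 = 3.6328 mV.
Max error for round-to-nearest is LSB/2 = 1.82 mV.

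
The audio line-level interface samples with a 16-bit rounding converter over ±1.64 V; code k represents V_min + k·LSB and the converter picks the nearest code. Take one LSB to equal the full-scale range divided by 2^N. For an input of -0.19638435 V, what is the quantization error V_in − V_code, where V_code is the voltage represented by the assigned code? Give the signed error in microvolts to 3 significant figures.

Span: 1.64 V − (-1.64 V) = 3.28 V. LSB = 3.28 V / 2^16 ≈ 50.05 µV.
(-0.19638435 − (-1.64)) / LSB = 1.44361565 × 65536/3.28 = 28844.1449. Nearest integer: k = 28844.
V_code = V_min + k × range/2^16 = -1.64 + 28844 × 3.28/65536 = -0.19639160156 V.
V_in − V_code = -0.19638435 − (-0.19639160156) = +7.25 µV.

+7.25 µV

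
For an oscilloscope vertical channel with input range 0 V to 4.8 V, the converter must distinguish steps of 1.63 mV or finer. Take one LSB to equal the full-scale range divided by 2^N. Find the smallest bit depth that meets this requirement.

12 bits

Range is 4.8 V.
4.8 V / 1.63 mV = 2945. Since 2^11 = 2048 and 2^12 = 4096, N = 12.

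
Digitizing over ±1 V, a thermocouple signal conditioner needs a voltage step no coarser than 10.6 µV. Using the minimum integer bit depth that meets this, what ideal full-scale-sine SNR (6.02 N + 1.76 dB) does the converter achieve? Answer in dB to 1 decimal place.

Span: 1 V − (-1 V) = 2 V.
Required number of levels: 2/10.6 µV = 188680; smallest N with 2^N ≥ that is 18.
Ideal SNR at N = 18: 6.02·18 + 1.76 = 110.1 dB.

110.1 dB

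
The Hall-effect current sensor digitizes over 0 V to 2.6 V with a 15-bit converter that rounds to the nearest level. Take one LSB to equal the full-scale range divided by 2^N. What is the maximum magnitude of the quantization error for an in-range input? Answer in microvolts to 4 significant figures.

Range is 2.6 V.
One LSB is 2.6 V / 32768 = 79.3457 µV.
A rounding quantizer has |error| ≤ LSB/2 = 39.67 µV.

39.67 µV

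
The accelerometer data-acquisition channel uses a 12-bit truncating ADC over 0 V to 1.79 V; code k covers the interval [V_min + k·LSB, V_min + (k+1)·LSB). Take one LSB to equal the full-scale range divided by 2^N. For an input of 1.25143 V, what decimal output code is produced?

2863

V_FS = 1.79 V. LSB = 1.79 V / 2^12 ≈ 437.0 µV.
(V_in − V_min) × 2^12/range = (1.25143 − (0)) × 4096/1.79 = 2863.607.
Floor → code = 2863.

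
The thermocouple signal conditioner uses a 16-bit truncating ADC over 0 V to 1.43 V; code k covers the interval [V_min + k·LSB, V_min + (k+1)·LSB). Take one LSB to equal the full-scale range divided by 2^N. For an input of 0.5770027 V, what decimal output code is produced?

26443

V_FS = 1.43 V. LSB = 1.43 V / 2^16 ≈ 21.82 µV.
V_in − V_min = 0.5770027 − (0) = 0.5770027 V.
Divide by LSB: 0.5770027 × 65536/1.43 = 26443.6706.
Truncating gives code 26443.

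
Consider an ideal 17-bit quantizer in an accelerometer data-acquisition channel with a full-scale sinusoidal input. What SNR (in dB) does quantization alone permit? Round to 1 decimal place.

6.02(17) + 1.76 = 102.34 + 1.76 = 104.10 dB.

104.1 dB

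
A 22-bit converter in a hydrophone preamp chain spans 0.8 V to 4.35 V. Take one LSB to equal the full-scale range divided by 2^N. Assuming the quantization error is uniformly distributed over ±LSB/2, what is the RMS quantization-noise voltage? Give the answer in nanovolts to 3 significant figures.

The full-scale span is 4.35 − (0.8) = 3.55 V.
LSB = 3.55 V / 2^22 = 0.84639 µV.
For a uniform distribution on [−LSB/2, +LSB/2], V_rms = LSB/√12 = 0.84639 µV/3.4641 = 244 nV.

244 nV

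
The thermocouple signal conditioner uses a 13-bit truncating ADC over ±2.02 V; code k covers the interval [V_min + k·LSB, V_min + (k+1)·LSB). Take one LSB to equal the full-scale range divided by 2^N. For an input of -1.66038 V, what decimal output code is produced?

Span: 2.02 V − (-2.02 V) = 4.04 V. LSB = 4.04 V / 2^13 ≈ 493.2 µV.
code = ⌊(V_in − V_min)/LSB⌋ = ⌊(V_in − V_min) × 2^13 / range⌋
     = ⌊(-1.66038 − (-2.02)) × 8192 / 4.04⌋ = ⌊0.35962 × 8192/4.04⌋
     = ⌊729.210⌋ = 729.

729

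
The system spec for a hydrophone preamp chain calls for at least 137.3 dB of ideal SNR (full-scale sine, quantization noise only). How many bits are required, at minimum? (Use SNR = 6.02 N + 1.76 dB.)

Required N = ⌈(137.3 − 1.76)/6.02⌉ = ⌈22.515⌉ = 23.

23 bits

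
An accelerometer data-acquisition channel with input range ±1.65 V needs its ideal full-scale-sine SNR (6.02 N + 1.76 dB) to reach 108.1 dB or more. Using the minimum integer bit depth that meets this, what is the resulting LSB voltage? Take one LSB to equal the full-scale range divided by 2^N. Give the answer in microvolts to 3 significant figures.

12.6 µV

Span: 1.65 V − (-1.65 V) = 3.3 V.
Solving 6.02 N ≥ 108.1 − 1.76: N ≥ 17.664. Round up → N = 18.
One LSB is 3.3 V / 262144 = 12.6 µV.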